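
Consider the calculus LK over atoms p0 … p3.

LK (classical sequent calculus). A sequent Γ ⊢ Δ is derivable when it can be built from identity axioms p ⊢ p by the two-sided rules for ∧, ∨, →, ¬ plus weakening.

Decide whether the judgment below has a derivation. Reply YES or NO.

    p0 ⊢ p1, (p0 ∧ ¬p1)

Proof tree:
[∧R] p0 ⊢ p1, (p0 ∧ ¬p1)
  [Ax] p0 ⊢ p0
  [¬R]  ⊢ p1, ¬p1
    [Ax] p1 ⊢ p1

Result: YES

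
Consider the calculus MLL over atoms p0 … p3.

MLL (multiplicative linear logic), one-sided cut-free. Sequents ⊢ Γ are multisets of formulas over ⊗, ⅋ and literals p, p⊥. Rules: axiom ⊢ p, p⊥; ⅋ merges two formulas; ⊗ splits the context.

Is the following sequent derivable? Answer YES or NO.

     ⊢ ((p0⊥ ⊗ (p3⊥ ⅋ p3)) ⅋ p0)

Derivation (root first):
[⅋]  ⊢ ((p0⊥ ⊗ (p3⊥ ⅋ p3)) ⅋ p0)
  [⊗]  ⊢ p0, (p0⊥ ⊗ (p3⊥ ⅋ p3))
    [Ax]  ⊢ p0, p0⊥
    [⅋]  ⊢ (p3⊥ ⅋ p3)
      [Ax]  ⊢ p3, p3⊥

Result: YES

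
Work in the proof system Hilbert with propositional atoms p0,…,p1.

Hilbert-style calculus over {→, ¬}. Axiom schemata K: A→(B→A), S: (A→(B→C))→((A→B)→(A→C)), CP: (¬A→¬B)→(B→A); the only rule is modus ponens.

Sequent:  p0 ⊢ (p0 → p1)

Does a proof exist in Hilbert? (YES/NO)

Truth-table refutation:
  v=00: Γ:[p0=F] Δ:[(p0 → p1)=T] refutes=False
  v=01: Γ:[p0=F] Δ:[(p0 → p1)=T] refutes=False
  v=10: Γ:[p0=T] Δ:[(p0 → p1)=F] refutes=True  ← countermodel

Result: NO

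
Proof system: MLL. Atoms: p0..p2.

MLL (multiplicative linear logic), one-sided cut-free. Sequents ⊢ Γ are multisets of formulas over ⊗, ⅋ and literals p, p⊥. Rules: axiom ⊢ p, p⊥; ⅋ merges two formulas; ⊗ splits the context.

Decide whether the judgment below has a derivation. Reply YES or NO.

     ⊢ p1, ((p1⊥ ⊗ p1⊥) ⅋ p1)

Derivation trace:
[⅋]  ⊢ p1, ((p1⊥ ⊗ p1⊥) ⅋ p1)
  [⊗]  ⊢ p1, p1, (p1⊥ ⊗ p1⊥)
    [Ax]  ⊢ p1, p1⊥
    [Ax]  ⊢ p1, p1⊥

Result: YES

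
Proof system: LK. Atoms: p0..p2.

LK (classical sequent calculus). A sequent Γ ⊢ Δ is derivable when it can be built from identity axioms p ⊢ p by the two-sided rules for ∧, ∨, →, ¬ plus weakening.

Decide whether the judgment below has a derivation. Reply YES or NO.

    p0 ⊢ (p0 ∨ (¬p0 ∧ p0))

Derivation (root first):
[∨R] p0 ⊢ (p0 ∨ (¬p0 ∧ p0))
  [∧R] p0 ⊢ p0, (¬p0 ∧ p0)
    [¬R]  ⊢ p0, ¬p0
      [Ax] p0 ⊢ p0
    [Ax] p0 ⊢ p0

Result: YES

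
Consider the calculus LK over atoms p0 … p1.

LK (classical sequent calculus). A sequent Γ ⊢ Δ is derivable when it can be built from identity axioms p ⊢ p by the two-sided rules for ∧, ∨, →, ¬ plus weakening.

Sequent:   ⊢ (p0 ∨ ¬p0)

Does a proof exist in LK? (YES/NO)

Derivation trace:
[∨R]  ⊢ (p0 ∨ ¬p0)
  [¬R]  ⊢ p0, ¬p0
    [Ax] p0 ⊢ p0

Result: YES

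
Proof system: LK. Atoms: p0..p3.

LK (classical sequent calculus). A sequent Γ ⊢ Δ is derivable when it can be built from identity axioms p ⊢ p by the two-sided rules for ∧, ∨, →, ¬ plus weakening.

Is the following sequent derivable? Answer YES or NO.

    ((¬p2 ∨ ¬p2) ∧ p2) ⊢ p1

Proof tree:
[WR] ((¬p2 ∨ ¬p2) ∧ p2) ⊢ p1
  [∧L] ((¬p2 ∨ ¬p2) ∧ p2) ⊢ 
    [∨L] p2, (¬p2 ∨ ¬p2) ⊢ 
      [¬L] p2, ¬p2 ⊢ 
        [Ax] p2 ⊢ p2
      [¬L] p2, ¬p2 ⊢ 
        [Ax] p2 ⊢ p2

Result: YES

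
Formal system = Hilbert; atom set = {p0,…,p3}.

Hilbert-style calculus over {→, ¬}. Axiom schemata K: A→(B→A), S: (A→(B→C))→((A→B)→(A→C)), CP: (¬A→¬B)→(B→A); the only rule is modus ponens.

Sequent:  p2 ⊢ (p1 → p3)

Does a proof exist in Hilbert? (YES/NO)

Truth-table refutation:
  v=0000: Γ:[p2=F] Δ:[(p1 → p3)=T] refutes=False
  v=0001: Γ:[p2=F] Δ:[(p1 → p3)=T] refutes=False
  v=0010: Γ:[p2=T] Δ:[(p1 → p3)=T] refutes=False
  v=0011: Γ:[p2=T] Δ:[(p1 → p3)=T] refutes=False
  v=0100: Γ:[p2=F] Δ:[(p1 → p3)=F] refutes=False
  v=0101: Γ:[p2=F] Δ:[(p1 → p3)=T] refutes=False
  v=0110: Γ:[p2=T] Δ:[(p1 → p3)=F] refutes=True  ← countermodel

Result: NO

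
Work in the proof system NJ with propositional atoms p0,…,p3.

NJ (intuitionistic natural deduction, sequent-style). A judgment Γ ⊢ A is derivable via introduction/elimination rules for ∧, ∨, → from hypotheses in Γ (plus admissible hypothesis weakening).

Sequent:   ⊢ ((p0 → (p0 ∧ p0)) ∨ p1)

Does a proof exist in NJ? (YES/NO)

Proof tree:
[∨I₁]  ⊢ ((p0 → (p0 ∧ p0)) ∨ p1)
  [→I]  ⊢ (p0 → (p0 ∧ p0))
    [∧I] p0 ⊢ (p0 ∧ p0)
      [Ax] p0 ⊢ p0
      [Ax] p0 ⊢ p0

Result: YES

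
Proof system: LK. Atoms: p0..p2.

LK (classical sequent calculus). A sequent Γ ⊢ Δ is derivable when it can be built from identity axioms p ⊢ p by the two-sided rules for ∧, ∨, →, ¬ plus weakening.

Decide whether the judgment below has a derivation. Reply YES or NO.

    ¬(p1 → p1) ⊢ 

Derivation (root first):
[¬L] ¬(p1 → p1) ⊢ 
  [→R]  ⊢ (p1 → p1)
    [Ax] p1 ⊢ p1

Result: YES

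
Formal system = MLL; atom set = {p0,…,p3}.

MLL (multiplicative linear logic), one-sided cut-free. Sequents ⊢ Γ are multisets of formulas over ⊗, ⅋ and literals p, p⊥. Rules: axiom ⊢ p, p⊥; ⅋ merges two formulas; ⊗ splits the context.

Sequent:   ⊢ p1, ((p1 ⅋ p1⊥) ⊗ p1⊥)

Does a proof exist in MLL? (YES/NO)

Derivation trace:
[⊗]  ⊢ p1, ((p1 ⅋ p1⊥) ⊗ p1⊥)
  [⅋]  ⊢ (p1 ⅋ p1⊥)
    [Ax]  ⊢ p1, p1⊥
  [Ax]  ⊢ p1, p1⊥

Result: YES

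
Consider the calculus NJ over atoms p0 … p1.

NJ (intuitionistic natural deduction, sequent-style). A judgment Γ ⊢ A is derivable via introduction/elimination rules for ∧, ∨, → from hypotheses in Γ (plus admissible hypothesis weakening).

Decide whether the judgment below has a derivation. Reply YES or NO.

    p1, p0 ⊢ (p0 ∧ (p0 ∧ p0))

Proof tree:
[∧I] p1, p0 ⊢ (p0 ∧ (p0 ∧ p0))
  [Ax] p0 ⊢ p0
  [∧I] p1, p0 ⊢ (p0 ∧ p0)
    [Wk] p0, p1 ⊢ p0
      [Ax] p0 ⊢ p0
    [Wk] p0, p1 ⊢ p0
      [Ax] p0 ⊢ p0

Result: YES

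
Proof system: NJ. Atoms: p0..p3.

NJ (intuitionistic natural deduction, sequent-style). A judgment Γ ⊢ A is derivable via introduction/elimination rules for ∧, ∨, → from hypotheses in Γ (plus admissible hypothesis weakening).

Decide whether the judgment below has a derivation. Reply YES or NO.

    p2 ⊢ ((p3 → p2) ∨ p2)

Derivation trace:
[∨I₁] p2 ⊢ ((p3 → p2) ∨ p2)
  [→I] p2 ⊢ (p3 → p2)
    [Wk] p2, p3 ⊢ p2
      [Ax] p2 ⊢ p2

Result: YES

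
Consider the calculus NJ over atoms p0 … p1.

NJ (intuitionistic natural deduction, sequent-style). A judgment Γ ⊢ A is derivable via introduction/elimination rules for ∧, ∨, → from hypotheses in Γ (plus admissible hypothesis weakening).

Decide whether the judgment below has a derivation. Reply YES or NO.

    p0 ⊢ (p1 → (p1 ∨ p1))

Proof tree:
[Wk] p0 ⊢ (p1 → (p1 ∨ p1))
  [→I]  ⊢ (p1 → (p1 ∨ p1))
    [∨I₁] p1 ⊢ (p1 ∨ p1)
      [Ax] p1 ⊢ p1

Result: YES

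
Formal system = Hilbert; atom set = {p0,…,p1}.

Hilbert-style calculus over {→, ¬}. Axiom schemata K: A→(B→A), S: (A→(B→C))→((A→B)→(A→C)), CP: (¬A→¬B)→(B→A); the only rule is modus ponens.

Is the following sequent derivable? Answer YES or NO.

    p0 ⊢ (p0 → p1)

Enumerate valuations to refute Γ ⊢ Δ:
  v=00: Γ:[p0=F] Δ:[(p0 → p1)=T] refutes=False
  v=01: Γ:[p0=F] Δ:[(p0 → p1)=T] refutes=False
  v=10: Γ:[p0=T] Δ:[(p0 → p1)=F] refutes=True  ← countermodel

Result: NO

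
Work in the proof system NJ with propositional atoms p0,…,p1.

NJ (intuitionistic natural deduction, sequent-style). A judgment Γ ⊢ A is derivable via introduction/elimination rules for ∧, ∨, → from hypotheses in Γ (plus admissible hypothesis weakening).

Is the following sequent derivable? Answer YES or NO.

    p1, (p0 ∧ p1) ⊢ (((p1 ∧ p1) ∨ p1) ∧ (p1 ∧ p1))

Proof tree:
[Wk] p1, (p0 ∧ p1) ⊢ (((p1 ∧ p1) ∨ p1) ∧ (p1 ∧ p1))
  [∧I] p1 ⊢ (((p1 ∧ p1) ∨ p1) ∧ (p1 ∧ p1))
    [∨I₁] p1 ⊢ ((p1 ∧ p1) ∨ p1)
      [∧I] p1 ⊢ (p1 ∧ p1)
        [Ax] p1 ⊢ p1
        [Ax] p1 ⊢ p1
    [∧I] p1 ⊢ (p1 ∧ p1)
      [Ax] p1 ⊢ p1
      [Ax] p1 ⊢ p1

Result: YES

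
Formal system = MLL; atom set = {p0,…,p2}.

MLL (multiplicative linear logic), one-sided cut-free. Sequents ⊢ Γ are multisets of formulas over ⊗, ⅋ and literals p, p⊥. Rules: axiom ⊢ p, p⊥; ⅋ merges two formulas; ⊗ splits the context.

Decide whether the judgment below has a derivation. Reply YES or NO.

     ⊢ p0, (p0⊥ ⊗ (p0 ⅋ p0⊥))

Derivation trace:
[⊗]  ⊢ p0, (p0⊥ ⊗ (p0 ⅋ p0⊥))
  [Ax]  ⊢ p0, p0⊥
  [⅋]  ⊢ (p0 ⅋ p0⊥)
    [Ax]  ⊢ p0, p0⊥

Result: YES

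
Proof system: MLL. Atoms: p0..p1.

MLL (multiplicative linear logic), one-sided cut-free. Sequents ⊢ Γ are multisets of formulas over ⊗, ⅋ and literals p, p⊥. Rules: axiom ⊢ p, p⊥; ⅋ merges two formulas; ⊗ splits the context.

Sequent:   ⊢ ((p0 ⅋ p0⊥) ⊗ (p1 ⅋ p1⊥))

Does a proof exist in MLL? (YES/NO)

Derivation (root first):
[⊗]  ⊢ ((p0 ⅋ p0⊥) ⊗ (p1 ⅋ p1⊥))
  [⅋]  ⊢ (p0 ⅋ p0⊥)
    [Ax]  ⊢ p0, p0⊥
  [⅋]  ⊢ (p1 ⅋ p1⊥)
    [Ax]  ⊢ p1, p1⊥

Result: YES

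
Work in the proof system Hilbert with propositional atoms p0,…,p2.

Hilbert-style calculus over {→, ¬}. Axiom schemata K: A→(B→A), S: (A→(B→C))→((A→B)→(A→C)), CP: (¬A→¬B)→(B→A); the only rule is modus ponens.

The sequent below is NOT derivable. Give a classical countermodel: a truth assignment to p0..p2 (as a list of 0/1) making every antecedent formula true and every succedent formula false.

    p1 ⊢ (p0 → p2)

Truth-table refutation:
  v=000: Γ:[p1=F] Δ:[(p0 → p2)=T] refutes=False
  v=001: Γ:[p1=F] Δ:[(p0 → p2)=T] refutes=False
  v=010: Γ:[p1=T] Δ:[(p0 → p2)=T] refutes=False
  v=011: Γ:[p1=T] Δ:[(p0 → p2)=T] refutes=False
  v=100: Γ:[p1=F] Δ:[(p0 → p2)=F] refutes=False
  v=101: Γ:[p1=F] Δ:[(p0 → p2)=T] refutes=False
  v=110: Γ:[p1=T] Δ:[(p0 → p2)=F] refutes=True  ← countermodel

Result: [1, 1, 0]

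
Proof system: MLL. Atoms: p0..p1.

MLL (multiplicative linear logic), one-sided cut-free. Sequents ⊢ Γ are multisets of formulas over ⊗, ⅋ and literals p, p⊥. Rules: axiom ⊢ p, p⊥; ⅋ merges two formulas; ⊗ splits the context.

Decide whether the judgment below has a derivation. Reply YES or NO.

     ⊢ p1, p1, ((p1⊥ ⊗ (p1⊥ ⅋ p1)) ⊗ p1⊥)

Proof tree:
[⊗]  ⊢ p1, p1, ((p1⊥ ⊗ (p1⊥ ⅋ p1)) ⊗ p1⊥)
  [⊗]  ⊢ p1, (p1⊥ ⊗ (p1⊥ ⅋ p1))
    [Ax]  ⊢ p1, p1⊥
    [⅋]  ⊢ (p1⊥ ⅋ p1)
      [Ax]  ⊢ p1, p1⊥
  [Ax]  ⊢ p1, p1⊥

Result: YES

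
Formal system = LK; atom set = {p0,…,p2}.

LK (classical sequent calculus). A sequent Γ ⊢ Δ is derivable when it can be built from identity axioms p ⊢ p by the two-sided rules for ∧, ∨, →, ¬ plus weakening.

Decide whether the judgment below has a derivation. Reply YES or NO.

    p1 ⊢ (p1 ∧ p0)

Truth-table refutation:
  v=000: Γ:[p1=F] Δ:[(p1 ∧ p0)=F] refutes=False
  v=001: Γ:[p1=F] Δ:[(p1 ∧ p0)=F] refutes=False
  v=010: Γ:[p1=T] Δ:[(p1 ∧ p0)=F] refutes=True  ← countermodel

Result: NO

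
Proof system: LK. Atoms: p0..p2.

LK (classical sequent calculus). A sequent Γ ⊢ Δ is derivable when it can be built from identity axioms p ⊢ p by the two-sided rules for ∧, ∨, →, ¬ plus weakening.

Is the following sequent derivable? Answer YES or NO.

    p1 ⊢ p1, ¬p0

Proof tree:
[¬R] p1 ⊢ p1, ¬p0
  [WL] p1, p0 ⊢ p1
    [Ax] p1 ⊢ p1

Result: YES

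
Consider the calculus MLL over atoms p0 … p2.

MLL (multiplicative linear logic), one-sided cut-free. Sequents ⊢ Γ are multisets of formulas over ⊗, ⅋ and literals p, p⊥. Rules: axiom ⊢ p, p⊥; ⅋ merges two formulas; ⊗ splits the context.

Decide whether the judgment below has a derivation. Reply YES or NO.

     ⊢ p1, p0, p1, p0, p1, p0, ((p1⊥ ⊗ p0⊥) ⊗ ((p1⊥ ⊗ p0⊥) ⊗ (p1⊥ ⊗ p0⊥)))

Derivation trace:
[⊗]  ⊢ p1, p0, p1, p0, p1, p0, ((p1⊥ ⊗ p0⊥) ⊗ ((p1⊥ ⊗ p0⊥) ⊗ (p1⊥ ⊗ p0⊥)))
  [⊗]  ⊢ p1, p0, (p1⊥ ⊗ p0⊥)
    [Ax]  ⊢ p1, p1⊥
    [Ax]  ⊢ p0, p0⊥
  [⊗]  ⊢ p1, p0, p1, p0, ((p1⊥ ⊗ p0⊥) ⊗ (p1⊥ ⊗ p0⊥))
    [⊗]  ⊢ p1, p0, (p1⊥ ⊗ p0⊥)
      [Ax]  ⊢ p1, p1⊥
      [Ax]  ⊢ p0, p0⊥
    [⊗]  ⊢ p1, p0, (p1⊥ ⊗ p0⊥)
      [Ax]  ⊢ p1, p1⊥
      [Ax]  ⊢ p0, p0⊥

Result: YES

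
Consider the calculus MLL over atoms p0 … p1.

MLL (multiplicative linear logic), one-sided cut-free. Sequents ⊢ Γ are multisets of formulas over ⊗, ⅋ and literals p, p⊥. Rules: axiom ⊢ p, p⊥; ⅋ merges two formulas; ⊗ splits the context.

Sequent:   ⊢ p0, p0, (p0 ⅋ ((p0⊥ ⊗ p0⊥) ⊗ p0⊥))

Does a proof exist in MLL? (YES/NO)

Derivation (root first):
[⅋]  ⊢ p0, p0, (p0 ⅋ ((p0⊥ ⊗ p0⊥) ⊗ p0⊥))
  [⊗]  ⊢ p0, p0, p0, ((p0⊥ ⊗ p0⊥) ⊗ p0⊥)
    [⊗]  ⊢ p0, p0, (p0⊥ ⊗ p0⊥)
      [Ax]  ⊢ p0, p0⊥
      [Ax]  ⊢ p0, p0⊥
    [Ax]  ⊢ p0, p0⊥

Result: YES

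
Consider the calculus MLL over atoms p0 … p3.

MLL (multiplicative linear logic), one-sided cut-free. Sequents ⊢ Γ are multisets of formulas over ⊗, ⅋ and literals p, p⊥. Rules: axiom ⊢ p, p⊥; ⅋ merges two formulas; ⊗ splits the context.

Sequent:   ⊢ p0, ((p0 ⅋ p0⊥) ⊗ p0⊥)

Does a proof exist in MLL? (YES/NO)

Proof tree:
[⊗]  ⊢ p0, ((p0 ⅋ p0⊥) ⊗ p0⊥)
  [⅋]  ⊢ (p0 ⅋ p0⊥)
    [Ax]  ⊢ p0, p0⊥
  [Ax]  ⊢ p0, p0⊥

Result: YES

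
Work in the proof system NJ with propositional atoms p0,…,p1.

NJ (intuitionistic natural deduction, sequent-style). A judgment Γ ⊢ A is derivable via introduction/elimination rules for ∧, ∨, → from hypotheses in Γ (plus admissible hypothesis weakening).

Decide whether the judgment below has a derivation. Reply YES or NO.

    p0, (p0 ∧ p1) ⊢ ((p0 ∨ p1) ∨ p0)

Proof tree:
[∨I₁] p0, (p0 ∧ p1) ⊢ ((p0 ∨ p1) ∨ p0)
  [Wk] p0, (p0 ∧ p1) ⊢ (p0 ∨ p1)
    [∨I₁] p0 ⊢ (p0 ∨ p1)
      [Ax] p0 ⊢ p0

Result: YES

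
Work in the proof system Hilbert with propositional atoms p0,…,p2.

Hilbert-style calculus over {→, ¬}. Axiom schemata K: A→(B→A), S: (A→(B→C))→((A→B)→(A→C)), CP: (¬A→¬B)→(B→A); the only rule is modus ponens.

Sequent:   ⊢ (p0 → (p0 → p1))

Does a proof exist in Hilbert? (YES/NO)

Search for a countermodel by truth-table:
  v=000: Γ:[] Δ:[(p0 → (p0 → p1))=T] refutes=False
  v=001: Γ:[] Δ:[(p0 → (p0 → p1))=T] refutes=False
  v=010: Γ:[] Δ:[(p0 → (p0 → p1))=T] refutes=False
  v=011: Γ:[] Δ:[(p0 → (p0 → p1))=T] refutes=False
  v=100: Γ:[] Δ:[(p0 → (p0 → p1))=F] refutes=True  ← countermodel

Result: NO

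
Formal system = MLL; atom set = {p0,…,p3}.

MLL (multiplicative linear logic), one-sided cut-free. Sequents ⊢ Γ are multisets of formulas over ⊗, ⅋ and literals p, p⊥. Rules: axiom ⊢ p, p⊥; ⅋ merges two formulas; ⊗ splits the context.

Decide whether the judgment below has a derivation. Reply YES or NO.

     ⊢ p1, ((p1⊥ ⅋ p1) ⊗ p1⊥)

Proof tree:
[⊗]  ⊢ p1, ((p1⊥ ⅋ p1) ⊗ p1⊥)
  [⅋]  ⊢ (p1⊥ ⅋ p1)
    [Ax]  ⊢ p1, p1⊥
  [Ax]  ⊢ p1, p1⊥

Result: YES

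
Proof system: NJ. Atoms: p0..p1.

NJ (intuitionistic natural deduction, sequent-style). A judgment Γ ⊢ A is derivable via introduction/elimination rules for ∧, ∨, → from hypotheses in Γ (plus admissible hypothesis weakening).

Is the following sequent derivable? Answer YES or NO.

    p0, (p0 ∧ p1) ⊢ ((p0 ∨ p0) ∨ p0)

Derivation trace:
[∨I₁] p0, (p0 ∧ p1) ⊢ ((p0 ∨ p0) ∨ p0)
  [∨I₁] p0, (p0 ∧ p1) ⊢ (p0 ∨ p0)
    [Wk] p0, (p0 ∧ p1) ⊢ p0
      [Ax] p0 ⊢ p0

Result: YES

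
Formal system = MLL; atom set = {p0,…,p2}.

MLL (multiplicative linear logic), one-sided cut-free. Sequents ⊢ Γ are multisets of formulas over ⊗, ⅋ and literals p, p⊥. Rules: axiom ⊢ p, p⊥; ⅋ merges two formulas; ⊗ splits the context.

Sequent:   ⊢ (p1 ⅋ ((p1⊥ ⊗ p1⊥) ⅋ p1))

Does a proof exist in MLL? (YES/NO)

Derivation trace:
[⅋]  ⊢ (p1 ⅋ ((p1⊥ ⊗ p1⊥) ⅋ p1))
  [⅋]  ⊢ p1, ((p1⊥ ⊗ p1⊥) ⅋ p1)
    [⊗]  ⊢ p1, p1, (p1⊥ ⊗ p1⊥)
      [Ax]  ⊢ p1, p1⊥
      [Ax]  ⊢ p1, p1⊥

Result: YES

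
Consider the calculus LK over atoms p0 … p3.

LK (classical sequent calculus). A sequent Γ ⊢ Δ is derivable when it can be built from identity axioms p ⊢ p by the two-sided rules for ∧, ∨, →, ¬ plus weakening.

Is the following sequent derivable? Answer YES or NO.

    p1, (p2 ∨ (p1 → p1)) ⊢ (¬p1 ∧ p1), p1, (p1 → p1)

Derivation trace:
[∨L] p1, (p2 ∨ (p1 → p1)) ⊢ (¬p1 ∧ p1), p1, (p1 → p1)
  [∧R] p1, p2 ⊢ p1, (¬p1 ∧ p1)
    [¬R]  ⊢ p1, ¬p1
      [Ax] p1 ⊢ p1
    [WL] p1, p2 ⊢ p1, p1
      [WR] p1 ⊢ p1, p1
        [Ax] p1 ⊢ p1
  [→R] (p1 → p1) ⊢ (p1 → p1)
    [→L] p1, (p1 → p1) ⊢ p1
      [Ax] p1 ⊢ p1
      [Ax] p1 ⊢ p1

Result: YES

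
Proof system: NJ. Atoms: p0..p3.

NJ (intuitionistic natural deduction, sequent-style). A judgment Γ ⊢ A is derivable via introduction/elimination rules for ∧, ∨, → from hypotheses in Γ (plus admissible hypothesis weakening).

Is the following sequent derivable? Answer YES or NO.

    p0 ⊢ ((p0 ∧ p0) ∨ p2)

Derivation (root first):
[∨I₁] p0 ⊢ ((p0 ∧ p0) ∨ p2)
  [∧I] p0 ⊢ (p0 ∧ p0)
    [Ax] p0 ⊢ p0
    [Ax] p0 ⊢ p0

Result: YES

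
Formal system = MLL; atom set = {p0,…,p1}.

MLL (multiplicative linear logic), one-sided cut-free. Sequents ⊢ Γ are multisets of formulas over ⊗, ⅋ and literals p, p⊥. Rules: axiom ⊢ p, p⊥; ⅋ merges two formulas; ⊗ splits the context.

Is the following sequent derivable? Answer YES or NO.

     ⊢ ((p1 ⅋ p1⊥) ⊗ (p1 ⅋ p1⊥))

Proof tree:
[⊗]  ⊢ ((p1 ⅋ p1⊥) ⊗ (p1 ⅋ p1⊥))
  [⅋]  ⊢ (p1 ⅋ p1⊥)
    [Ax]  ⊢ p1, p1⊥
  [⅋]  ⊢ (p1 ⅋ p1⊥)
    [Ax]  ⊢ p1, p1⊥

Result: YES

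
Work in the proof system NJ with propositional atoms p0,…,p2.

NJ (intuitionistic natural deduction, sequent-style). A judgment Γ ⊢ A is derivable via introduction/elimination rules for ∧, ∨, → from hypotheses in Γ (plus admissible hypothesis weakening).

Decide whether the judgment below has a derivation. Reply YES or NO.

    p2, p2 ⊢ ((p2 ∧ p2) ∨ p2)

Derivation (root first):
[Wk] p2, p2 ⊢ ((p2 ∧ p2) ∨ p2)
  [∨I₁] p2 ⊢ ((p2 ∧ p2) ∨ p2)
    [∧I] p2 ⊢ (p2 ∧ p2)
      [Ax] p2 ⊢ p2
      [Ax] p2 ⊢ p2

Result: YES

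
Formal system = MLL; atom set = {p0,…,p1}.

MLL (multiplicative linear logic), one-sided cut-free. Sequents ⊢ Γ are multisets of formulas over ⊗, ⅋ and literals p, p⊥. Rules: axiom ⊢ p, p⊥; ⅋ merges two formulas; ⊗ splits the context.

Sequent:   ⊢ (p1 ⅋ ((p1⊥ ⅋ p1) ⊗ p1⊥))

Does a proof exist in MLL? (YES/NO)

Proof tree:
[⅋]  ⊢ (p1 ⅋ ((p1⊥ ⅋ p1) ⊗ p1⊥))
  [⊗]  ⊢ p1, ((p1⊥ ⅋ p1) ⊗ p1⊥)
    [⅋]  ⊢ (p1⊥ ⅋ p1)
      [Ax]  ⊢ p1, p1⊥
    [Ax]  ⊢ p1, p1⊥

Result: YES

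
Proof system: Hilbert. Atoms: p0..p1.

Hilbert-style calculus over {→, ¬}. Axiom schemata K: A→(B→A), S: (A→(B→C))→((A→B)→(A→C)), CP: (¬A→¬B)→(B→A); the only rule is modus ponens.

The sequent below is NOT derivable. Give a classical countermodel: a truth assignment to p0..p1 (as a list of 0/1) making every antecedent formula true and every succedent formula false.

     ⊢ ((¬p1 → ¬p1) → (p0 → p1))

Enumerate valuations to refute Γ ⊢ Δ:
  v=00: Γ:[] Δ:[((¬p1 → ¬p1) → (p0 → p1))=T] refutes=False
  v=01: Γ:[] Δ:[((¬p1 → ¬p1) → (p0 → p1))=T] refutes=False
  v=10: Γ:[] Δ:[((¬p1 → ¬p1) → (p0 → p1))=F] refutes=True  ← countermodel

Result: [1, 0]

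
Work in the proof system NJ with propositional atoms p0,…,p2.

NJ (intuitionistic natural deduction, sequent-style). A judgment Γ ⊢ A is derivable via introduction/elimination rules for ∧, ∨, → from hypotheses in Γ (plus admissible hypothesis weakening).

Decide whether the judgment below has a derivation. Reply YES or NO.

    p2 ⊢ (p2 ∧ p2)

Proof tree:
[∧I] p2 ⊢ (p2 ∧ p2)
  [Wk] p2, p2 ⊢ p2
    [Ax] p2 ⊢ p2
  [Ax] p2 ⊢ p2

Result: YES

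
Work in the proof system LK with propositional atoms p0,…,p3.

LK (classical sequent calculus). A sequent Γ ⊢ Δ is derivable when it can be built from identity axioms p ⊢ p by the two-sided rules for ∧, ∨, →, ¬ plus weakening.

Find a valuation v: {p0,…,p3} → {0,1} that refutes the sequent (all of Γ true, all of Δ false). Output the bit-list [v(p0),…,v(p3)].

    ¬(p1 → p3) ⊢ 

Truth-table refutation:
  v=0000: Γ:[¬(p1 → p3)=F] Δ:[] refutes=False
  v=0001: Γ:[¬(p1 → p3)=F] Δ:[] refutes=False
  v=0010: Γ:[¬(p1 → p3)=F] Δ:[] refutes=False
  v=0011: Γ:[¬(p1 → p3)=F] Δ:[] refutes=False
  v=0100: Γ:[¬(p1 → p3)=T] Δ:[] refutes=True  ← countermodel

Result: [0, 1, 0, 0]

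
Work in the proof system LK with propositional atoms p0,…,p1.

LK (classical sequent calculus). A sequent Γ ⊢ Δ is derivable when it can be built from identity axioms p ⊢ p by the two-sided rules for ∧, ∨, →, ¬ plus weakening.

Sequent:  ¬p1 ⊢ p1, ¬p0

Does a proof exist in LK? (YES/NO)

Truth-table refutation:
  v=00: Γ:[¬p1=T] Δ:[p1=F, ¬p0=T] refutes=False
  v=01: Γ:[¬p1=F] Δ:[p1=T, ¬p0=T] refutes=False
  v=10: Γ:[¬p1=T] Δ:[p1=F, ¬p0=F] refutes=True  ← countermodel

Result: NO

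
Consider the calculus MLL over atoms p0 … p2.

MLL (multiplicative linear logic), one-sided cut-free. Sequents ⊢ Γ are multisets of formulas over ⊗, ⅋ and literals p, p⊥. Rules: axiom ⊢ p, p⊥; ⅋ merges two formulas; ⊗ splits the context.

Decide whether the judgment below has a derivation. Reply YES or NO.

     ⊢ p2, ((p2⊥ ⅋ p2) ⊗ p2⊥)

Derivation (root first):
[⊗]  ⊢ p2, ((p2⊥ ⅋ p2) ⊗ p2⊥)
  [⅋]  ⊢ (p2⊥ ⅋ p2)
    [Ax]  ⊢ p2, p2⊥
  [Ax]  ⊢ p2, p2⊥

Result: YES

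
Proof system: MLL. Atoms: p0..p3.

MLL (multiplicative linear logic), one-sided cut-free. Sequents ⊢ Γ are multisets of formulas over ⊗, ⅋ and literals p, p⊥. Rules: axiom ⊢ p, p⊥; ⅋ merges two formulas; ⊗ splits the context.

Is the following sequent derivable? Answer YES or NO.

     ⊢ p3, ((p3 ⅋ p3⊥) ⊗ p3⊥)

Derivation trace:
[⊗]  ⊢ p3, ((p3 ⅋ p3⊥) ⊗ p3⊥)
  [⅋]  ⊢ (p3 ⅋ p3⊥)
    [Ax]  ⊢ p3, p3⊥
  [Ax]  ⊢ p3, p3⊥

Result: YES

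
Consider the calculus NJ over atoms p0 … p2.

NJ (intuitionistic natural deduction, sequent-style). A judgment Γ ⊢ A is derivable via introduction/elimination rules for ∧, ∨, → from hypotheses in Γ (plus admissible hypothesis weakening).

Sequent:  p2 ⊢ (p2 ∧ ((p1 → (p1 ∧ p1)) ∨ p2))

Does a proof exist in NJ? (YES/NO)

Derivation (root first):
[∧I] p2 ⊢ (p2 ∧ ((p1 → (p1 ∧ p1)) ∨ p2))
  [Ax] p2 ⊢ p2
  [∨I₁]  ⊢ ((p1 → (p1 ∧ p1)) ∨ p2)
    [→I]  ⊢ (p1 → (p1 ∧ p1))
      [∧I] p1 ⊢ (p1 ∧ p1)
        [Ax] p1 ⊢ p1
        [Ax] p1 ⊢ p1

Result: YES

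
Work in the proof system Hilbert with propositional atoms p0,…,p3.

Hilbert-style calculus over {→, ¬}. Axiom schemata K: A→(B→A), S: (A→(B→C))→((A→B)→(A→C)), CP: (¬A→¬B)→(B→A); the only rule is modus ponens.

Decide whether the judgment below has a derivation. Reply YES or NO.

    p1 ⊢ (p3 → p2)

Search for a countermodel by truth-table:
  v=0000: Γ:[p1=F] Δ:[(p3 → p2)=T] refutes=False
  v=0001: Γ:[p1=F] Δ:[(p3 → p2)=F] refutes=False
  v=0010: Γ:[p1=F] Δ:[(p3 → p2)=T] refutes=False
  v=0011: Γ:[p1=F] Δ:[(p3 → p2)=T] refutes=False
  v=0100: Γ:[p1=T] Δ:[(p3 → p2)=T] refutes=False
  v=0101: Γ:[p1=T] Δ:[(p3 → p2)=F] refutes=True  ← countermodel

Result: NO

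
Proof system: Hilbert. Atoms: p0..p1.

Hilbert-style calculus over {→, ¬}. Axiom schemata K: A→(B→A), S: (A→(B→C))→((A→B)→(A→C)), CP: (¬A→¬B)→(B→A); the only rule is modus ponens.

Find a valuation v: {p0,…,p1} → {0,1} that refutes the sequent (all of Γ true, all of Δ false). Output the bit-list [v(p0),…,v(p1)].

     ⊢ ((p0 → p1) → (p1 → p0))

Truth-table refutation:
  v=00: Γ:[] Δ:[((p0 → p1) → (p1 → p0))=T] refutes=False
  v=01: Γ:[] Δ:[((p0 → p1) → (p1 → p0))=F] refutes=True  ← countermodel

Result: [0, 1]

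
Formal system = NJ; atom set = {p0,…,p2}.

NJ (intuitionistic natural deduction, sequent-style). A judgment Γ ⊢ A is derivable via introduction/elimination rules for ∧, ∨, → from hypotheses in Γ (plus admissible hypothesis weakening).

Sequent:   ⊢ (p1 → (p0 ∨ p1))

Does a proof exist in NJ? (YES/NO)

Derivation (root first):
[→I]  ⊢ (p1 → (p0 ∨ p1))
  [∨I₂] p1 ⊢ (p0 ∨ p1)
    [Ax] p1 ⊢ p1

Result: YES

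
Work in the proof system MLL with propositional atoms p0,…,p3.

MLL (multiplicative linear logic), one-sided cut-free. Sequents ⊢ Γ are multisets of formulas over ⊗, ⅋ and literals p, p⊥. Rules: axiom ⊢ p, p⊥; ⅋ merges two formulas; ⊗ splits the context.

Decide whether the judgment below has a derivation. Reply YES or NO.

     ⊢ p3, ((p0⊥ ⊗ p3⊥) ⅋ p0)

Proof tree:
[⅋]  ⊢ p3, ((p0⊥ ⊗ p3⊥) ⅋ p0)
  [⊗]  ⊢ p0, p3, (p0⊥ ⊗ p3⊥)
    [Ax]  ⊢ p0, p0⊥
    [Ax]  ⊢ p3, p3⊥

Result: YES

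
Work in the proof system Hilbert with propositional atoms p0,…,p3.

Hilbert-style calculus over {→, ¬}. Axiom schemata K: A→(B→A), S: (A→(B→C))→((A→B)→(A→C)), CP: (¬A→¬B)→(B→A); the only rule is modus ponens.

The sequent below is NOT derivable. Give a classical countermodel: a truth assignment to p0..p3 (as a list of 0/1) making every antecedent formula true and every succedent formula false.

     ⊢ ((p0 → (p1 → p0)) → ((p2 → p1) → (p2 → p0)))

Search for a countermodel by truth-table:
  v=0000: Γ:[] Δ:[((p0 → (p1 → p0)) → ((p2 → p1) → (p2 → p0)))=T] refutes=False
  v=0001: Γ:[] Δ:[((p0 → (p1 → p0)) → ((p2 → p1) → (p2 → p0)))=T] refutes=False
  v=0010: Γ:[] Δ:[((p0 → (p1 → p0)) → ((p2 → p1) → (p2 → p0)))=T] refutes=False
  v=0011: Γ:[] Δ:[((p0 → (p1 → p0)) → ((p2 → p1) → (p2 → p0)))=T] refutes=False
  v=0100: Γ:[] Δ:[((p0 → (p1 → p0)) → ((p2 → p1) → (p2 → p0)))=T] refutes=False
  v=0101: Γ:[] Δ:[((p0 → (p1 → p0)) → ((p2 → p1) → (p2 → p0)))=T] refutes=False
  v=0110: Γ:[] Δ:[((p0 → (p1 → p0)) → ((p2 → p1) → (p2 → p0)))=F] refutes=True  ← countermodel

Result: [0, 1, 1, 0]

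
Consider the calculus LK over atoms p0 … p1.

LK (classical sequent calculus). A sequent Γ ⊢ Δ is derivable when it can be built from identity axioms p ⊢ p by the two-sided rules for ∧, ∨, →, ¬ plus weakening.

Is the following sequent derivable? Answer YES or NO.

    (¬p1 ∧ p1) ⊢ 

Proof tree:
[∧L] (¬p1 ∧ p1) ⊢ 
  [¬L] p1, ¬p1 ⊢ 
    [Ax] p1 ⊢ p1

Result: YES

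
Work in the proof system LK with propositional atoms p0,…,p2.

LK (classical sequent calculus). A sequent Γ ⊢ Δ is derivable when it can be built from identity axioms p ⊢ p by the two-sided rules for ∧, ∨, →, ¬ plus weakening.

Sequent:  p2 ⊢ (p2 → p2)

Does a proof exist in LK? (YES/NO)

Derivation (root first):
[→R] p2 ⊢ (p2 → p2)
  [WL] p2, p2 ⊢ p2
    [Ax] p2 ⊢ p2

Result: YES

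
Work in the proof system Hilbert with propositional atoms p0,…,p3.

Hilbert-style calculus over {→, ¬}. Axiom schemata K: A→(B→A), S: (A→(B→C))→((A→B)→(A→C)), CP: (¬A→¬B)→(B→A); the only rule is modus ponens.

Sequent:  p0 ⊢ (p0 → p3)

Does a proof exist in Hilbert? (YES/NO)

Truth-table refutation:
  v=0000: Γ:[p0=F] Δ:[(p0 → p3)=T] refutes=False
  v=0001: Γ:[p0=F] Δ:[(p0 → p3)=T] refutes=False
  v=0010: Γ:[p0=F] Δ:[(p0 → p3)=T] refutes=False
  v=0011: Γ:[p0=F] Δ:[(p0 → p3)=T] refutes=False
  v=0100: Γ:[p0=F] Δ:[(p0 → p3)=T] refutes=False
  v=0101: Γ:[p0=F] Δ:[(p0 → p3)=T] refutes=False
  v=0110: Γ:[p0=F] Δ:[(p0 → p3)=T] refutes=False
  v=0111: Γ:[p0=F] Δ:[(p0 → p3)=T] refutes=False
  v=1000: Γ:[p0=T] Δ:[(p0 → p3)=F] refutes=True  ← countermodel

Result: NO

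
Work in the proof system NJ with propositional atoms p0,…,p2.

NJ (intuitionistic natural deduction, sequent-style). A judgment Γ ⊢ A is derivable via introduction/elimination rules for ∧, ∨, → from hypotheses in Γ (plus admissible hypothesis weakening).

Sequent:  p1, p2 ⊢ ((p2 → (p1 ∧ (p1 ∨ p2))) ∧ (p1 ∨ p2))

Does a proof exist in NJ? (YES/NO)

Proof tree:
[∧I] p1, p2 ⊢ ((p2 → (p1 ∧ (p1 ∨ p2))) ∧ (p1 ∨ p2))
  [→I] p1 ⊢ (p2 → (p1 ∧ (p1 ∨ p2)))
    [∧I] p1, p2 ⊢ (p1 ∧ (p1 ∨ p2))
      [Ax] p1 ⊢ p1
      [∨I₂] p2 ⊢ (p1 ∨ p2)
        [Ax] p2 ⊢ p2
  [∨I₂] p2 ⊢ (p1 ∨ p2)
    [Ax] p2 ⊢ p2

Result: YES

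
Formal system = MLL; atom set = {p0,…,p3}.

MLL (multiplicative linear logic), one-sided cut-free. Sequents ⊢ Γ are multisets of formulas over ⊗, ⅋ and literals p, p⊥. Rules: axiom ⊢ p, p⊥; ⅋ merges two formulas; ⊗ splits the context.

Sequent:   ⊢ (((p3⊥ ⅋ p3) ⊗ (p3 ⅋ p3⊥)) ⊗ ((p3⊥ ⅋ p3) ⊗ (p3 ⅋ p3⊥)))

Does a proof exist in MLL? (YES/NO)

Derivation (root first):
[⊗]  ⊢ (((p3⊥ ⅋ p3) ⊗ (p3 ⅋ p3⊥)) ⊗ ((p3⊥ ⅋ p3) ⊗ (p3 ⅋ p3⊥)))
  [⊗]  ⊢ ((p3⊥ ⅋ p3) ⊗ (p3 ⅋ p3⊥))
    [⅋]  ⊢ (p3⊥ ⅋ p3)
      [Ax]  ⊢ p3, p3⊥
    [⅋]  ⊢ (p3 ⅋ p3⊥)
      [Ax]  ⊢ p3, p3⊥
  [⊗]  ⊢ ((p3⊥ ⅋ p3) ⊗ (p3 ⅋ p3⊥))
    [⅋]  ⊢ (p3⊥ ⅋ p3)
      [Ax]  ⊢ p3, p3⊥
    [⅋]  ⊢ (p3 ⅋ p3⊥)
      [Ax]  ⊢ p3, p3⊥

Result: YES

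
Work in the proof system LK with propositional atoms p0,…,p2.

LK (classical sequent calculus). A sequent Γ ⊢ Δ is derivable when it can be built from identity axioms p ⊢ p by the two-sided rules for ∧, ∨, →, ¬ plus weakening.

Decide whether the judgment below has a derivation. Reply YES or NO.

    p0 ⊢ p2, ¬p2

Proof tree:
[WL] p0 ⊢ p2, ¬p2
  [¬R]  ⊢ p2, ¬p2
    [Ax] p2 ⊢ p2

Result: YES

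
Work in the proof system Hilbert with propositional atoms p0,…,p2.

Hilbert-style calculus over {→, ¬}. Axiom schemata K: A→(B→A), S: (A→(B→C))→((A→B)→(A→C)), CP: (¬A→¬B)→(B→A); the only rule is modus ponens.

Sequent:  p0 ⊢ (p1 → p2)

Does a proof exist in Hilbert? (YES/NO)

Truth-table refutation:
  v=000: Γ:[p0=F] Δ:[(p1 → p2)=T] refutes=False
  v=001: Γ:[p0=F] Δ:[(p1 → p2)=T] refutes=False
  v=010: Γ:[p0=F] Δ:[(p1 → p2)=F] refutes=False
  v=011: Γ:[p0=F] Δ:[(p1 → p2)=T] refutes=False
  v=100: Γ:[p0=T] Δ:[(p1 → p2)=T] refutes=False
  v=101: Γ:[p0=T] Δ:[(p1 → p2)=T] refutes=False
  v=110: Γ:[p0=T] Δ:[(p1 → p2)=F] refutes=True  ← countermodel

Result: NO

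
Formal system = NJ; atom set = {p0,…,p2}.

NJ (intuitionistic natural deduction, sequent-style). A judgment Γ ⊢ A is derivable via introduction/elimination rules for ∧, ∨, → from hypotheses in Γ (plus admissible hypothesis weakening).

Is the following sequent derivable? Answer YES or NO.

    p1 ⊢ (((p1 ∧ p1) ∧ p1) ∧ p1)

Derivation (root first):
[∧I] p1 ⊢ (((p1 ∧ p1) ∧ p1) ∧ p1)
  [∧I] p1 ⊢ ((p1 ∧ p1) ∧ p1)
    [∧I] p1 ⊢ (p1 ∧ p1)
      [Ax] p1 ⊢ p1
      [Ax] p1 ⊢ p1
    [Ax] p1 ⊢ p1
  [Ax] p1 ⊢ p1

Result: YES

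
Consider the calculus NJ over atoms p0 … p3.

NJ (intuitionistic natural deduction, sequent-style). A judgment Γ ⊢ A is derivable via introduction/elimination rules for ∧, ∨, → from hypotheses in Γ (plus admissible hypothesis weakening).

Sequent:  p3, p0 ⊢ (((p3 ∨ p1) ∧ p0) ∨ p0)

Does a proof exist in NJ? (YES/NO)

Proof tree:
[∨I₁] p3, p0 ⊢ (((p3 ∨ p1) ∧ p0) ∨ p0)
  [∧I] p3, p0 ⊢ ((p3 ∨ p1) ∧ p0)
    [∨I₁] p3 ⊢ (p3 ∨ p1)
      [Ax] p3 ⊢ p3
    [Ax] p0 ⊢ p0

Result: YES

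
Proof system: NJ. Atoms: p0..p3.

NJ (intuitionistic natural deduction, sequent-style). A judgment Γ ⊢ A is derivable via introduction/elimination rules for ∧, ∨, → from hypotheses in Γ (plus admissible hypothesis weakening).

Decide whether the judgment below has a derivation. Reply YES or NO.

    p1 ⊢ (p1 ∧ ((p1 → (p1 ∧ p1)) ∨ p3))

Proof tree:
[∧I] p1 ⊢ (p1 ∧ ((p1 → (p1 ∧ p1)) ∨ p3))
  [Ax] p1 ⊢ p1
  [∨I₁]  ⊢ ((p1 → (p1 ∧ p1)) ∨ p3)
    [→I]  ⊢ (p1 → (p1 ∧ p1))
      [∧I] p1 ⊢ (p1 ∧ p1)
        [Ax] p1 ⊢ p1
        [Ax] p1 ⊢ p1

Result: YES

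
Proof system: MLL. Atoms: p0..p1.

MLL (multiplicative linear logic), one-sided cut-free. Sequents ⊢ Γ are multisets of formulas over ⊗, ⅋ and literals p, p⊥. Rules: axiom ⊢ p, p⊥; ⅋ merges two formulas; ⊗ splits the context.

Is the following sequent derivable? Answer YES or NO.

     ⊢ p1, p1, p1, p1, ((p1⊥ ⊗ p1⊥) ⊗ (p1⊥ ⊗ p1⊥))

Derivation trace:
[⊗]  ⊢ p1, p1, p1, p1, ((p1⊥ ⊗ p1⊥) ⊗ (p1⊥ ⊗ p1⊥))
  [⊗]  ⊢ p1, p1, (p1⊥ ⊗ p1⊥)
    [Ax]  ⊢ p1, p1⊥
    [Ax]  ⊢ p1, p1⊥
  [⊗]  ⊢ p1, p1, (p1⊥ ⊗ p1⊥)
    [Ax]  ⊢ p1, p1⊥
    [Ax]  ⊢ p1, p1⊥

Result: YES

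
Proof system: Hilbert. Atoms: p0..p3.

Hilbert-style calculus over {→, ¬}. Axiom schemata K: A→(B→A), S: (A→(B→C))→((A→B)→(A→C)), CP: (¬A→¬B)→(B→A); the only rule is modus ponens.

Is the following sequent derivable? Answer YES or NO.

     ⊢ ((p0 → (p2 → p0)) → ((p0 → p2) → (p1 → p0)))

Search for a countermodel by truth-table:
  v=0000: Γ:[] Δ:[((p0 → (p2 → p0)) → ((p0 → p2) → (p1 → p0)))=T] refutes=False
  v=0001: Γ:[] Δ:[((p0 → (p2 → p0)) → ((p0 → p2) → (p1 → p0)))=T] refutes=False
  v=0010: Γ:[] Δ:[((p0 → (p2 → p0)) → ((p0 → p2) → (p1 → p0)))=T] refutes=False
  v=0011: Γ:[] Δ:[((p0 → (p2 → p0)) → ((p0 → p2) → (p1 → p0)))=T] refutes=False
  v=0100: Γ:[] Δ:[((p0 → (p2 → p0)) → ((p0 → p2) → (p1 → p0)))=F] refutes=True  ← countermodel

Result: NO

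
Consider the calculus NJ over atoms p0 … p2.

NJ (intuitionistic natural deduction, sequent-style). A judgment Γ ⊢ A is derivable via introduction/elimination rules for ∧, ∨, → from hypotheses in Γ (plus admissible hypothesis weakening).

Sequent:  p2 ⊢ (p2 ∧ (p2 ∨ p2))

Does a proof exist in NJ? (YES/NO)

Derivation trace:
[∧I] p2 ⊢ (p2 ∧ (p2 ∨ p2))
  [Ax] p2 ⊢ p2
  [∨I₂] p2 ⊢ (p2 ∨ p2)
    [Ax] p2 ⊢ p2

Result: YES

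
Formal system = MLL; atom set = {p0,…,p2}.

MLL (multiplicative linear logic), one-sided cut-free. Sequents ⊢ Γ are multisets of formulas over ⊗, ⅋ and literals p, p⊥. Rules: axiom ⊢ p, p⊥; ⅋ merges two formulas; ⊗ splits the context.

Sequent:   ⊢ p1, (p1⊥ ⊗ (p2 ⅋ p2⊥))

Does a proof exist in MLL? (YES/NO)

Derivation trace:
[⊗]  ⊢ p1, (p1⊥ ⊗ (p2 ⅋ p2⊥))
  [Ax]  ⊢ p1, p1⊥
  [⅋]  ⊢ (p2 ⅋ p2⊥)
    [Ax]  ⊢ p2, p2⊥

Result: YES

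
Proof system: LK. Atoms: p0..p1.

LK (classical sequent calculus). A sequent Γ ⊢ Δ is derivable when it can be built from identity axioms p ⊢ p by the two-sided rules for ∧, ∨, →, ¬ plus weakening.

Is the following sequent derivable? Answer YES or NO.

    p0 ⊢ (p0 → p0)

Proof tree:
[WL] p0 ⊢ (p0 → p0)
  [→R]  ⊢ (p0 → p0)
    [Ax] p0 ⊢ p0

Result: YES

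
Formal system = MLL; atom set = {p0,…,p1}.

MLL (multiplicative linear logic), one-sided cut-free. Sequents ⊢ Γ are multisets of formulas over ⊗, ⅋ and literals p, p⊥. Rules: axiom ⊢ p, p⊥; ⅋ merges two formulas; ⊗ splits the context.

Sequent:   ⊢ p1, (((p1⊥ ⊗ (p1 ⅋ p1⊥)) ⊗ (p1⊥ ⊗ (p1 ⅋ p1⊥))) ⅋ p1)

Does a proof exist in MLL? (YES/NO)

Derivation trace:
[⅋]  ⊢ p1, (((p1⊥ ⊗ (p1 ⅋ p1⊥)) ⊗ (p1⊥ ⊗ (p1 ⅋ p1⊥))) ⅋ p1)
  [⊗]  ⊢ p1, p1, ((p1⊥ ⊗ (p1 ⅋ p1⊥)) ⊗ (p1⊥ ⊗ (p1 ⅋ p1⊥)))
    [⊗]  ⊢ p1, (p1⊥ ⊗ (p1 ⅋ p1⊥))
      [Ax]  ⊢ p1, p1⊥
      [⅋]  ⊢ (p1 ⅋ p1⊥)
        [Ax]  ⊢ p1, p1⊥
    [⊗]  ⊢ p1, (p1⊥ ⊗ (p1 ⅋ p1⊥))
      [Ax]  ⊢ p1, p1⊥
      [⅋]  ⊢ (p1 ⅋ p1⊥)
        [Ax]  ⊢ p1, p1⊥

Result: YES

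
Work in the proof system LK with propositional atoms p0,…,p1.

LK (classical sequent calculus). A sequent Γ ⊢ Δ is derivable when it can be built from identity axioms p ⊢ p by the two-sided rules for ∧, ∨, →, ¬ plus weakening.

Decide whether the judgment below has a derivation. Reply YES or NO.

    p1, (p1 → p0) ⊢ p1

Derivation (root first):
[→L] p1, (p1 → p0) ⊢ p1
  [WR] p1 ⊢ p1, p1
    [Ax] p1 ⊢ p1
  [WL] p1, p0 ⊢ p1
    [Ax] p1 ⊢ p1

Result: YES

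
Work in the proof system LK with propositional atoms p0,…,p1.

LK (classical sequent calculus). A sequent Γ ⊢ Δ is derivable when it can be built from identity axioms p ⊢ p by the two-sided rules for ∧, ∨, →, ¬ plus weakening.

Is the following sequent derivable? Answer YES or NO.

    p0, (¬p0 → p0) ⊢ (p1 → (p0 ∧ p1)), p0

Proof tree:
[→L] p0, (¬p0 → p0) ⊢ (p1 → (p0 ∧ p1)), p0
  [¬R]  ⊢ (p1 → (p0 ∧ p1)), ¬p0
    [→R] p0 ⊢ (p1 → (p0 ∧ p1))
      [∧R] p1, p0 ⊢ (p0 ∧ p1)
        [Ax] p0 ⊢ p0
        [Ax] p1 ⊢ p1
  [WL] p0, p0 ⊢ p0
    [Ax] p0 ⊢ p0

Result: YES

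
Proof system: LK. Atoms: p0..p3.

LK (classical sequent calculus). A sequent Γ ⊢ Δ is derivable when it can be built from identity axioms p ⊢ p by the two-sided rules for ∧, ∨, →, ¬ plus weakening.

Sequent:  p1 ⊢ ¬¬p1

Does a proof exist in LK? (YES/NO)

Derivation trace:
[¬R] p1 ⊢ ¬¬p1
  [¬L] p1, ¬p1 ⊢ 
    [Ax] p1 ⊢ p1

Result: YES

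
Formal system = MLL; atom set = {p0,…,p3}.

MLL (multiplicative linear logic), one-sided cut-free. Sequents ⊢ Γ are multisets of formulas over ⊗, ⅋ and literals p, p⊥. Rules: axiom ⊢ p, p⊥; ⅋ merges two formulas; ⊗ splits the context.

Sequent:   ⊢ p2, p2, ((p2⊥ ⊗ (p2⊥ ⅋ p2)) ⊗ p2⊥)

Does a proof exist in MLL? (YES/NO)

Proof tree:
[⊗]  ⊢ p2, p2, ((p2⊥ ⊗ (p2⊥ ⅋ p2)) ⊗ p2⊥)
  [⊗]  ⊢ p2, (p2⊥ ⊗ (p2⊥ ⅋ p2))
    [Ax]  ⊢ p2, p2⊥
    [⅋]  ⊢ (p2⊥ ⅋ p2)
      [Ax]  ⊢ p2, p2⊥
  [Ax]  ⊢ p2, p2⊥

Result: YES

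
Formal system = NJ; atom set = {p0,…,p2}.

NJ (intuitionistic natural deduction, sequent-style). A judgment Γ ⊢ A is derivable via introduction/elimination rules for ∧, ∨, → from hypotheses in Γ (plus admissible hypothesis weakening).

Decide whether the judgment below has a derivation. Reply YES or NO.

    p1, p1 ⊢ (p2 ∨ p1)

Derivation (root first):
[Wk] p1, p1 ⊢ (p2 ∨ p1)
  [∨I₂] p1 ⊢ (p2 ∨ p1)
    [Ax] p1 ⊢ p1

Result: YES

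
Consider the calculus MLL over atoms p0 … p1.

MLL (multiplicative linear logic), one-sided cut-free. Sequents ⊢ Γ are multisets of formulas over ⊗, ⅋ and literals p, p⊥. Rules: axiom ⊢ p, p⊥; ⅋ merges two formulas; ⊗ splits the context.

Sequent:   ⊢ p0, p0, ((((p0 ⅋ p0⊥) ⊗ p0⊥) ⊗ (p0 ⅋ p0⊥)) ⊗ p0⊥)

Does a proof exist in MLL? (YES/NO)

Proof tree:
[⊗]  ⊢ p0, p0, ((((p0 ⅋ p0⊥) ⊗ p0⊥) ⊗ (p0 ⅋ p0⊥)) ⊗ p0⊥)
  [⊗]  ⊢ p0, (((p0 ⅋ p0⊥) ⊗ p0⊥) ⊗ (p0 ⅋ p0⊥))
    [⊗]  ⊢ p0, ((p0 ⅋ p0⊥) ⊗ p0⊥)
      [⅋]  ⊢ (p0 ⅋ p0⊥)
        [Ax]  ⊢ p0, p0⊥
      [Ax]  ⊢ p0, p0⊥
    [⅋]  ⊢ (p0 ⅋ p0⊥)
      [Ax]  ⊢ p0, p0⊥
  [Ax]  ⊢ p0, p0⊥

Result: YES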